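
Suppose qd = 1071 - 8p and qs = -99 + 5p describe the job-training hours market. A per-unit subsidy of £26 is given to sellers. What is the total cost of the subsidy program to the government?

Government cost = £11206

Pre-subsidy: 1071 - 8p = -99 + 5p gives p* = 90, q* = 351.
With the subsidy, sellers receive ps = pb + 26 for each unit, where pb is the price buyers pay.
Supply in terms of pb becomes qs = -99 + 5(pb + 26) = 31 + 5pb. Setting this equal to demand: 1071 - 8pb = 31 + 5pb, so pb = 80.
Sellers receive ps = 80 + 26 = 106; q' = 1071 − 8·80 = 431.
Government outlay = subsidy × quantity = 26 × 431 = 11206.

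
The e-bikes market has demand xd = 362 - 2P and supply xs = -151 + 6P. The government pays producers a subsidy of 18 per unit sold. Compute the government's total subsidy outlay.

Pre-subsidy: 362 - 2P = -151 + 6P gives P* = 64.125, x* = 233.75.
With the subsidy, sellers receive Ps = Pb + 18 for each unit, where Pb is the price buyers pay.
Supply in terms of Pb becomes xs = -151 + 6(Pb + 18) = -43 + 6Pb. Setting this equal to demand: 362 - 2Pb = -43 + 6Pb, so Pb = 50.625.
Sellers receive Ps = 50.625 + 18 = 68.625; x' = 362 − 2·50.625 = 260.75.
Government outlay = subsidy × quantity = 18 × 260.75 = 4693.5.

Government cost = 4693.5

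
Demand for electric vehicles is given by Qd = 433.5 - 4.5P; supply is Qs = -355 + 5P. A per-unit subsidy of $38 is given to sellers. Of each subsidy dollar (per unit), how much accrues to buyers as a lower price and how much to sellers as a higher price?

Pre-subsidy: 433.5 - 4.5P = -355 + 5P gives P* = 83, Q* = 60.
With the subsidy, sellers receive Ps = Pb + 38 for each unit, where Pb is the price buyers pay.
Supply in terms of Pb becomes Qs = -355 + 5(Pb + 38) = -165 + 5Pb. Setting this equal to demand: 433.5 - 4.5Pb = -165 + 5Pb, so Pb = 63.
Sellers receive Ps = 63 + 38 = 101; Q' = 433.5 − 4.5·63 = 150.
Buyers' price falls by P* − Pb = 83 − 63 = 20; sellers' price rises by Ps − P* = 101 − 83 = 18.

Buyers gain $20 per unit; sellers gain $18 per unit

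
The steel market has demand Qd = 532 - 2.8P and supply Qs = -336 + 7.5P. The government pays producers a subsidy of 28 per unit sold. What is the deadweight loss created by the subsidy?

Deadweight loss = 82320/103

Pre-subsidy: 532 - 2.8P = -336 + 7.5P gives P* = 8680/103, Q* = 30492/103.
With the subsidy, sellers receive Ps = Pb + 28 for each unit, where Pb is the price buyers pay.
Supply in terms of Pb becomes Qs = -336 + 7.5(Pb + 28) = -126 + 7.5Pb. Setting this equal to demand: 532 - 2.8Pb = -126 + 7.5Pb, so Pb = 6580/103.
Sellers receive Ps = 6580/103 + 28 = 9464/103; Q' = 532 − 2.8·(6580/103) = 36372/103.
The subsidy expands output by 36372/103 − 30492/103 = 5880/103 past the efficient level; on those units the gap between marginal cost and willingness to pay runs from 0 up to 28.
DWL = ½ × 28 × 5880/103 = 82320/103.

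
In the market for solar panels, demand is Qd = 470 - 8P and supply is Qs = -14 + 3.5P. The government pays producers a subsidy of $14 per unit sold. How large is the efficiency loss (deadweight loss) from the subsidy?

Pre-subsidy: 470 - 8P = -14 + 3.5P gives P* = 968/23, Q* = 3066/23.
With the subsidy, sellers receive Ps = Pb + 14 for each unit, where Pb is the price buyers pay.
Supply in terms of Pb becomes Qs = -14 + 3.5(Pb + 14) = 35 + 3.5Pb. Setting this equal to demand: 470 - 8Pb = 35 + 3.5Pb, so Pb = 870/23.
Sellers receive Ps = 870/23 + 14 = 1192/23; Q' = 470 − 8·(870/23) = 3850/23.
The subsidy expands output by 3850/23 − 3066/23 = 784/23 past the efficient level; on those units the gap between marginal cost and willingness to pay runs from 0 up to 14.
DWL = ½ × 14 × 784/23 = 5488/23.

Deadweight loss = 5488/23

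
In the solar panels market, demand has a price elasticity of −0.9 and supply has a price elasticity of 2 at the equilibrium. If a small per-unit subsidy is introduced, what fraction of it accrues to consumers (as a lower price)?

For a small subsidy around the equilibrium, the benefit split depends on the relative slopes, which at a point are proportional to the elasticities.
Buyer share = εs/(εs + |εd|) = 2/(2 + 0.9) = 20/29; seller share = |εd|/(εs + |εd|) = 9/29.

Consumer share = 20/29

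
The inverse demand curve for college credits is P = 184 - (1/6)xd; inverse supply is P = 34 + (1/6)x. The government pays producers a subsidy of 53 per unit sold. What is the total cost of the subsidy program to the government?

Government cost = 32277

Pre-subsidy: 184 - (1/6)x = 34 + (1/6)x gives x* = 450 and P* = 109.
With the subsidy, sellers receive Ps = Pb + 53 for each unit, where Pb is the price buyers pay.
On the curves, Pb = 184 - (1/6)x and Ps = 34 + (1/6)x; the wedge Ps − Pb = 53 gives 34 + (1/6)x − (184 - (1/6)x) = 53, so x' = 609.
Then Pb = 184 − (1/6)·609 = 82.5 and Ps = 34 + (1/6)·609 = 135.5.
Government outlay = subsidy × quantity = 53 × 609 = 32277.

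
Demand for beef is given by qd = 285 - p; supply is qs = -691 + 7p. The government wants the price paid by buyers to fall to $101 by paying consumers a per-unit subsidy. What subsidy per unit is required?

At a buyer price of 101, quantity demanded is 285 − 1·101 = 184.
Sellers supply 184 only when they receive ps with -691 + 7·ps = 184, i.e. ps = 125.
s = ps − pb = 125 − 101 = 24.

Required subsidy s = $24 per unit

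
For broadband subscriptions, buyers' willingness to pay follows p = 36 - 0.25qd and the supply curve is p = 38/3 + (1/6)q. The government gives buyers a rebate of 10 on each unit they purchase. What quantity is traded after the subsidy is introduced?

q' = 80

Pre-subsidy: 36 - 0.25q = 38/3 + (1/6)q gives q* = 56 and p* = 22.
With the rebate, buyers effectively pay pb = ps − 10, where ps is the price sellers receive.
On the curves, pb = 36 - 0.25q and ps = 38/3 + (1/6)q; the wedge ps − pb = 10 gives 38/3 + (1/6)q − (36 - 0.25q) = 10, so q' = 80.
Then pb = 36 − 0.25·80 = 16 and ps = 38/3 + (1/6)·80 = 26.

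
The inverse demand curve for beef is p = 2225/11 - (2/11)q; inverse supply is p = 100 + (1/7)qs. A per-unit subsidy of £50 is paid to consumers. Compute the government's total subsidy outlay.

Pre-subsidy: 2225/11 - (2/11)q = 100 + (1/7)q gives q* = 315 and p* = 145.
With the rebate, buyers effectively pay pb = ps − 50, where ps is the price sellers receive.
On the curves, pb = 2225/11 - (2/11)q and ps = 100 + (1/7)q; the wedge ps − pb = 50 gives 100 + (1/7)q − (2225/11 - (2/11)q) = 50, so q' = 469.
Then pb = 2225/11 − (2/11)·469 = 117 and ps = 100 + (1/7)·469 = 167.
Government outlay = subsidy × quantity = 50 × 469 = 23450.

Government cost = £23450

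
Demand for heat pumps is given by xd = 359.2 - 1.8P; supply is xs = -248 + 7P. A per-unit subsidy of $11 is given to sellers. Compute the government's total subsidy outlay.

Pre-subsidy: 359.2 - 1.8P = -248 + 7P gives P* = 69, x* = 235.
With the subsidy, sellers receive Ps = Pb + 11 for each unit, where Pb is the price buyers pay.
Supply in terms of Pb becomes xs = -248 + 7(Pb + 11) = -171 + 7Pb. Setting this equal to demand: 359.2 - 1.8Pb = -171 + 7Pb, so Pb = 60.25.
Sellers receive Ps = 60.25 + 11 = 71.25; x' = 359.2 − 1.8·60.25 = 250.75.
Government outlay = subsidy × quantity = 11 × 250.75 = 2758.25.

Government cost = $2758.25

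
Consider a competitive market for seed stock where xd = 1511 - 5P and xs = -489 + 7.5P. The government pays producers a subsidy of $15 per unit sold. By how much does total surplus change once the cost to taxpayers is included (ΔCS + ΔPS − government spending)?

Net change in total surplus = -$337.5

Pre-subsidy: 1511 - 5P = -489 + 7.5P gives P* = 160, x* = 711.
With the subsidy, sellers receive Ps = Pb + 15 for each unit, where Pb is the price buyers pay.
Supply in terms of Pb becomes xs = -489 + 7.5(Pb + 15) = -376.5 + 7.5Pb. Setting this equal to demand: 1511 - 5Pb = -376.5 + 7.5Pb, so Pb = 151.
Sellers receive Ps = 151 + 15 = 166; x' = 1511 − 5·151 = 756.
ΔCS = ½(711 + 756)(160 − 151) = 6601.5; ΔPS = ½(711 + 756)(166 − 160) = 4401.
Government spending = 15 × 756 = 11340.
Net change = 6601.5 + 4401 − 11340 = -337.5. The loss equals the DWL triangle ½·15·45.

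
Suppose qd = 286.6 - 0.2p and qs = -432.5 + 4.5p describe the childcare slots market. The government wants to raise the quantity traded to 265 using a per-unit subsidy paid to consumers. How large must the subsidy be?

Required subsidy s = 47 per unit

At q = 265, invert demand for the buyer price: pb = (286.6 − 265)/0.2 = 108; invert supply for the seller price: ps = (265 − (-432.5))/4.5 = 155.
The subsidy must fill the gap: s = ps − pb = 155 − 108 = 47.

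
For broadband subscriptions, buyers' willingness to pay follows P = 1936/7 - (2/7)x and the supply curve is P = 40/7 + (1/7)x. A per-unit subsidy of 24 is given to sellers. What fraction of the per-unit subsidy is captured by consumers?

Consumer share = 2/3

Pre-subsidy: 1936/7 - (2/7)x = 40/7 + (1/7)x gives x* = 632 and P* = 96.
With the subsidy, sellers receive Ps = Pb + 24 for each unit, where Pb is the price buyers pay.
On the curves, Pb = 1936/7 - (2/7)x and Ps = 40/7 + (1/7)x; the wedge Ps − Pb = 24 gives 40/7 + (1/7)x − (1936/7 - (2/7)x) = 24, so x' = 688.
Then Pb = 1936/7 − (2/7)·688 = 80 and Ps = 40/7 + (1/7)·688 = 104.
Buyers' price falls by P* − Pb = 96 − 80 = 16; sellers' price rises by Ps − P* = 104 − 96 = 8.
So consumers capture 16/24 = 2/3 of each unit of subsidy.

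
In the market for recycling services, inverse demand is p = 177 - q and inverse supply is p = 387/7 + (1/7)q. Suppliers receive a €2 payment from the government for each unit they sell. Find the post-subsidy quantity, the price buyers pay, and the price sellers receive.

q' = 108.25; buyers pay €68.75; sellers receive €70.75

Pre-subsidy: 177 - q = 387/7 + (1/7)q gives q* = 106.5 and p* = 70.5.
With the subsidy, sellers receive ps = pb + 2 for each unit, where pb is the price buyers pay.
On the curves, pb = 177 - q and ps = 387/7 + (1/7)q; the wedge ps − pb = 2 gives 387/7 + (1/7)q − (177 - q) = 2, so q' = 108.25.
Then pb = 177 − 1·108.25 = 68.75 and ps = 387/7 + (1/7)·108.25 = 70.75.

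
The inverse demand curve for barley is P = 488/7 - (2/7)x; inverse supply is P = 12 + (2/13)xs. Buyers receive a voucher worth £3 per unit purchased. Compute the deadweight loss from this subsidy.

Pre-subsidy: 488/7 - (2/7)x = 12 + (2/13)x gives x* = 131.3 and P* = 32.2.
With the rebate, buyers effectively pay Pb = Ps − 3, where Ps is the price sellers receive.
On the curves, Pb = 488/7 - (2/7)x and Ps = 12 + (2/13)x; the wedge Ps − Pb = 3 gives 12 + (2/13)x − (488/7 - (2/7)x) = 3, so x' = 138.125.
Then Pb = 488/7 − (2/7)·138.125 = 30.25 and Ps = 12 + (2/13)·138.125 = 33.25.
The subsidy expands output by 138.125 − 131.3 = 6.825 past the efficient level; on those units the gap between marginal cost and willingness to pay runs from 0 up to 3.
DWL = ½ × 3 × 6.825 = 10.2375.

Deadweight loss = £10.2375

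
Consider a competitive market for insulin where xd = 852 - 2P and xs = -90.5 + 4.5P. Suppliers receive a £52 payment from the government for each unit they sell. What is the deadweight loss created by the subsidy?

Pre-subsidy: 852 - 2P = -90.5 + 4.5P gives P* = 145, x* = 562.
With the subsidy, sellers receive Ps = Pb + 52 for each unit, where Pb is the price buyers pay.
Supply in terms of Pb becomes xs = -90.5 + 4.5(Pb + 52) = 143.5 + 4.5Pb. Setting this equal to demand: 852 - 2Pb = 143.5 + 4.5Pb, so Pb = 109.
Sellers receive Ps = 109 + 52 = 161; x' = 852 − 2·109 = 634.
The subsidy expands output by 634 − 562 = 72 past the efficient level; on those units the gap between marginal cost and willingness to pay runs from 0 up to 52.
DWL = ½ × 52 × 72 = 1872.

Deadweight loss = £1872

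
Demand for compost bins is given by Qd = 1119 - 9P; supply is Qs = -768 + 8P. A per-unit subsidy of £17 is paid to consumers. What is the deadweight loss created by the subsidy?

Deadweight loss = £612

Pre-subsidy: 1119 - 9P = -768 + 8P gives P* = 111, Q* = 120.
With the rebate, buyers effectively pay Pb = Ps − 17, where Ps is the price sellers receive.
Demand in terms of Ps becomes Qd = 1119 − 9(Ps − 17) = 1272 - 9Ps. Setting this equal to supply: 1272 - 9Ps = -768 + 8Ps, so Ps = 120.
Buyers pay Pb = 120 − 17 = 103; Q' = -768 + 8·120 = 192.
The subsidy expands output by 192 − 120 = 72 past the efficient level; on those units the gap between marginal cost and willingness to pay runs from 0 up to 17.
DWL = ½ × 17 × 72 = 612.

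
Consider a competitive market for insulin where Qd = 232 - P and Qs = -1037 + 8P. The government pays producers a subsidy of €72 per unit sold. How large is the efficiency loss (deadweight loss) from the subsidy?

Deadweight loss = €2304

Pre-subsidy: 232 - P = -1037 + 8P gives P* = 141, Q* = 91.
With the subsidy, sellers receive Ps = Pb + 72 for each unit, where Pb is the price buyers pay.
Supply in terms of Pb becomes Qs = -1037 + 8(Pb + 72) = -461 + 8Pb. Setting this equal to demand: 232 - Pb = -461 + 8Pb, so Pb = 77.
Sellers receive Ps = 77 + 72 = 149; Q' = 232 − 1·77 = 155.
The subsidy expands output by 155 − 91 = 64 past the efficient level; on those units the gap between marginal cost and willingness to pay runs from 0 up to 72.
DWL = ½ × 72 × 64 = 2304.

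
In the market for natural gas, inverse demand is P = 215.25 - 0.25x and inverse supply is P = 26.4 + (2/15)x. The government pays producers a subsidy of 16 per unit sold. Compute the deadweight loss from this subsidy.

Deadweight loss = 7680/23

Pre-subsidy: 215.25 - 0.25x = 26.4 + (2/15)x gives x* = 11331/23 and P* = 2118/23.
With the subsidy, sellers receive Ps = Pb + 16 for each unit, where Pb is the price buyers pay.
On the curves, Pb = 215.25 - 0.25x and Ps = 26.4 + (2/15)x; the wedge Ps − Pb = 16 gives 26.4 + (2/15)x − (215.25 - 0.25x) = 16, so x' = 12291/23.
Then Pb = 215.25 − 0.25·(12291/23) = 1878/23 and Ps = 26.4 + (2/15)·(12291/23) = 2246/23.
The subsidy expands output by 12291/23 − 11331/23 = 960/23 past the efficient level; on those units the gap between marginal cost and willingness to pay runs from 0 up to 16.
DWL = ½ × 16 × 960/23 = 7680/23.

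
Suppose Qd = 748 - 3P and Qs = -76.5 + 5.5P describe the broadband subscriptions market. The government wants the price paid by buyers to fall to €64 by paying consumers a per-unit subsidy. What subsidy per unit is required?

Required subsidy s = €51 per unit

At a buyer price of 64, quantity demanded is 748 − 3·64 = 556.
Sellers supply 556 only when they receive Ps with -76.5 + 5.5·Ps = 556, i.e. Ps = 115.
s = Ps − Pb = 115 − 64 = 51.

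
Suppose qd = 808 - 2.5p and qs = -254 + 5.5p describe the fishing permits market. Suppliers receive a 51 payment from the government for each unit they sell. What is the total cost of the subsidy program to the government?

Government cost = 28752.84375

Pre-subsidy: 808 - 2.5p = -254 + 5.5p gives p* = 132.75, q* = 476.125.
With the subsidy, sellers receive ps = pb + 51 for each unit, where pb is the price buyers pay.
Supply in terms of pb becomes qs = -254 + 5.5(pb + 51) = 26.5 + 5.5pb. Setting this equal to demand: 808 - 2.5pb = 26.5 + 5.5pb, so pb = 97.6875.
Sellers receive ps = 97.6875 + 51 = 148.6875; q' = 808 − 2.5·97.6875 = 563.78125.
Government outlay = subsidy × quantity = 51 × 563.78125 = 28752.84375.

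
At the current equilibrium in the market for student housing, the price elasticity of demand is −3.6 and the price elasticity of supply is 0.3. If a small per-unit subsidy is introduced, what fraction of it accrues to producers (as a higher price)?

Producer share = 12/13

For a small subsidy around the equilibrium, the benefit split depends on the relative slopes, which at a point are proportional to the elasticities.
Buyer share = εs/(εs + |εd|) = 0.3/(0.3 + 3.6) = 1/13; seller share = |εd|/(εs + |εd|) = 12/13.
So producers capture 12/13 of the subsidy.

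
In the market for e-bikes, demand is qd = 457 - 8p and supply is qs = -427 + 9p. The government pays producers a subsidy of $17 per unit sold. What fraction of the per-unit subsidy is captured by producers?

Pre-subsidy: 457 - 8p = -427 + 9p gives p* = 52, q* = 41.
With the subsidy, sellers receive ps = pb + 17 for each unit, where pb is the price buyers pay.
Supply in terms of pb becomes qs = -427 + 9(pb + 17) = -274 + 9pb. Setting this equal to demand: 457 - 8pb = -274 + 9pb, so pb = 43.
Sellers receive ps = 43 + 17 = 60; q' = 457 − 8·43 = 113.
Buyers' price falls by p* − pb = 52 − 43 = 9; sellers' price rises by ps − p* = 60 − 52 = 8.
So producers capture 8/17 = 8/17 of each unit of subsidy.

Producer share = 8/17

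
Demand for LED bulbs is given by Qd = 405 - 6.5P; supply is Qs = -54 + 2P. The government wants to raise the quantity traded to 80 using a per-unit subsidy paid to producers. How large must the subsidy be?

Required subsidy s = 17 per unit

At Q = 80, invert demand for the buyer price: Pb = (405 − 80)/6.5 = 50; invert supply for the seller price: Ps = (80 − (-54))/2 = 67.
The subsidy must fill the gap: s = Ps − Pb = 67 − 50 = 17.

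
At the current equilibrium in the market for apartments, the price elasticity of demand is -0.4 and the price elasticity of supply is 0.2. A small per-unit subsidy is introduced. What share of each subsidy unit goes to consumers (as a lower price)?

Consumer share = 1/3

For a small subsidy around the equilibrium, the benefit split depends on the relative slopes, which at a point are proportional to the elasticities.
Buyer share = εs/(εs + |εd|) = 0.2/(0.2 + 0.4) = 1/3; seller share = |εd|/(εs + |εd|) = 2/3.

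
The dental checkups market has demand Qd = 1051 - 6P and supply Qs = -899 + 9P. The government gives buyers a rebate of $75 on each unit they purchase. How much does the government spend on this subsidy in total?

Pre-subsidy: 1051 - 6P = -899 + 9P gives P* = 130, Q* = 271.
With the rebate, buyers effectively pay Pb = Ps − 75, where Ps is the price sellers receive.
Demand in terms of Ps becomes Qd = 1051 − 6(Ps − 75) = 1501 - 6Ps. Setting this equal to supply: 1501 - 6Ps = -899 + 9Ps, so Ps = 160.
Buyers pay Pb = 160 − 75 = 85; Q' = -899 + 9·160 = 541.
Government outlay = subsidy × quantity = 75 × 541 = 40575.

Government cost = $40575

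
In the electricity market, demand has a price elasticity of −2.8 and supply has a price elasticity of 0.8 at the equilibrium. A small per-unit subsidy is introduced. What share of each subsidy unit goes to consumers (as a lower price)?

Consumer share = 2/9

For a small subsidy around the equilibrium, the benefit split depends on the relative slopes, which at a point are proportional to the elasticities.
Buyer share = εs/(εs + |εd|) = 0.8/(0.8 + 2.8) = 2/9; seller share = |εd|/(εs + |εd|) = 7/9.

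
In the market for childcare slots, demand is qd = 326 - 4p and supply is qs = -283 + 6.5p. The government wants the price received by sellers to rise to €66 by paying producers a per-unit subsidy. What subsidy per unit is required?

Required subsidy s = €21 per unit

At a seller price of 66, quantity supplied is -283 + 6.5·66 = 146.
Buyers absorb 146 only when they pay pb with 326 − 4·pb = 146, i.e. pb = 45.
s = ps − pb = 66 − 45 = 21.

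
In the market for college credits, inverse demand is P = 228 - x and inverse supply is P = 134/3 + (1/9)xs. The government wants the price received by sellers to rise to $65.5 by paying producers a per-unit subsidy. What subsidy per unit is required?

At a seller price of 65.5, quantity supplied is -402 + 9·65.5 = 187.5.
Buyers absorb 187.5 only when they pay Pb = 228 − 1·187.5 = 40.5.
s = Ps − Pb = 65.5 − 40.5 = 25.

Required subsidy s = $25 per unit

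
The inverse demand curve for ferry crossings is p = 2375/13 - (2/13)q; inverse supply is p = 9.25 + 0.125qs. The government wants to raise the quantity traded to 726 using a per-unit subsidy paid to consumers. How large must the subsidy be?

At q = 726, from the demand curve buyers pay pb = 2375/13 − (2/13)·726 = 71; from the supply curve sellers need ps = 9.25 + 0.125·726 = 100.
The subsidy must fill the gap: s = ps − pb = 100 − 71 = 29.

Required subsidy s = 29 per unit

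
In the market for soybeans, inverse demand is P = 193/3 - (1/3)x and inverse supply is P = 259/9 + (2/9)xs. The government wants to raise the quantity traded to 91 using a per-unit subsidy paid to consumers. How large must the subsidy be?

At x = 91, from the demand curve buyers pay Pb = 193/3 − (1/3)·91 = 34; from the supply curve sellers need Ps = 259/9 + (2/9)·91 = 49.
The subsidy must fill the gap: s = Ps − Pb = 49 − 34 = 15.

Required subsidy s = 15 per unit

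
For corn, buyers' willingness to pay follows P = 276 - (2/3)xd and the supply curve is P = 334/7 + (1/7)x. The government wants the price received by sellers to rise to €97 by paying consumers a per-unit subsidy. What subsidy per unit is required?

At a seller price of 97, quantity supplied is -334 + 7·97 = 345.
Buyers absorb 345 only when they pay Pb = 276 − (2/3)·345 = 46.
s = Ps − Pb = 97 − 46 = 51.

Required subsidy s = €51 per unit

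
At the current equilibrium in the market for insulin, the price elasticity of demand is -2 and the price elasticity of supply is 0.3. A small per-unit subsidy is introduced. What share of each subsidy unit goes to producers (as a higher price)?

Producer share = 20/23

For a small subsidy around the equilibrium, the benefit split depends on the relative slopes, which at a point are proportional to the elasticities.
Buyer share = εs/(εs + |εd|) = 0.3/(0.3 + 2) = 3/23; seller share = |εd|/(εs + |εd|) = 20/23.
So producers capture 20/23 of the subsidy.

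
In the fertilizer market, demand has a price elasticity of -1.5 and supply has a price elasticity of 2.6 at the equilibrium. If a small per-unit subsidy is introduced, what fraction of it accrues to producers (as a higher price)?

For a small subsidy around the equilibrium, the benefit split depends on the relative slopes, which at a point are proportional to the elasticities.
Buyer share = εs/(εs + |εd|) = 2.6/(2.6 + 1.5) = 26/41; seller share = |εd|/(εs + |εd|) = 15/41.
So producers capture 15/41 of the subsidy.

Producer share = 15/41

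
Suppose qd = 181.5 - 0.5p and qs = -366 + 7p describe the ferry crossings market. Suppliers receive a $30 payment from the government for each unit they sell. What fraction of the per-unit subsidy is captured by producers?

Pre-subsidy: 181.5 - 0.5p = -366 + 7p gives p* = 73, q* = 145.
With the subsidy, sellers receive ps = pb + 30 for each unit, where pb is the price buyers pay.
Supply in terms of pb becomes qs = -366 + 7(pb + 30) = -156 + 7pb. Setting this equal to demand: 181.5 - 0.5pb = -156 + 7pb, so pb = 45.
Sellers receive ps = 45 + 30 = 75; q' = 181.5 − 0.5·45 = 159.
Buyers' price falls by p* − pb = 73 − 45 = 28; sellers' price rises by ps − p* = 75 − 73 = 2.
So producers capture 2/30 = 1/15 of each unit of subsidy.

Producer share = 1/15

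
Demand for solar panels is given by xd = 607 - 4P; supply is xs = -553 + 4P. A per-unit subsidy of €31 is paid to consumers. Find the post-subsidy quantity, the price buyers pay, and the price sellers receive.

Pre-subsidy: 607 - 4P = -553 + 4P gives P* = 145, x* = 27.
With the rebate, buyers effectively pay Pb = Ps − 31, where Ps is the price sellers receive.
Demand in terms of Ps becomes xd = 607 − 4(Ps − 31) = 731 - 4Ps. Setting this equal to supply: 731 - 4Ps = -553 + 4Ps, so Ps = 160.5.
Buyers pay Pb = 160.5 − 31 = 129.5; x' = -553 + 4·160.5 = 89.

x' = 89; buyers pay €129.5; sellers receive €160.5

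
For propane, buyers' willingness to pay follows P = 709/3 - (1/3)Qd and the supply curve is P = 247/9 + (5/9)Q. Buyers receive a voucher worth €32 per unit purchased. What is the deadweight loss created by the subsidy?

Pre-subsidy: 709/3 - (1/3)Q = 247/9 + (5/9)Q gives Q* = 235 and P* = 158.
With the rebate, buyers effectively pay Pb = Ps − 32, where Ps is the price sellers receive.
On the curves, Pb = 709/3 - (1/3)Q and Ps = 247/9 + (5/9)Q; the wedge Ps − Pb = 32 gives 247/9 + (5/9)Q − (709/3 - (1/3)Q) = 32, so Q' = 271.
Then Pb = 709/3 − (1/3)·271 = 146 and Ps = 247/9 + (5/9)·271 = 178.
The subsidy expands output by 271 − 235 = 36 past the efficient level; on those units the gap between marginal cost and willingness to pay runs from 0 up to 32.
DWL = ½ × 32 × 36 = 576.

Deadweight loss = €576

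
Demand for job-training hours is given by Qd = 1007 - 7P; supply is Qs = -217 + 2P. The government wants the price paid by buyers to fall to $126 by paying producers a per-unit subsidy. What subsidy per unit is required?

At a buyer price of 126, quantity demanded is 1007 − 7·126 = 125.
Sellers supply 125 only when they receive Ps with -217 + 2·Ps = 125, i.e. Ps = 171.
s = Ps − Pb = 171 − 126 = 45.

Required subsidy s = $45 per unit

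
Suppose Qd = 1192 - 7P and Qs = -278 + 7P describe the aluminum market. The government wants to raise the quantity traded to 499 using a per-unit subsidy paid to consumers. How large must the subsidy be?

Required subsidy s = 12 per unit

At Q = 499, invert demand for the buyer price: Pb = (1192 − 499)/7 = 99; invert supply for the seller price: Ps = (499 − (-278))/7 = 111.
The subsidy must fill the gap: s = Ps − Pb = 111 − 99 = 12.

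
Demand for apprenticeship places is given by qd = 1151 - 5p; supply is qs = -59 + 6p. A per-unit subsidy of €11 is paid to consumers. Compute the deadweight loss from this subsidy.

Deadweight loss = €165

Pre-subsidy: 1151 - 5p = -59 + 6p gives p* = 110, q* = 601.
With the rebate, buyers effectively pay pb = ps − 11, where ps is the price sellers receive.
Demand in terms of ps becomes qd = 1151 − 5(ps − 11) = 1206 - 5ps. Setting this equal to supply: 1206 - 5ps = -59 + 6ps, so ps = 115.
Buyers pay pb = 115 − 11 = 104; q' = -59 + 6·115 = 631.
The subsidy expands output by 631 − 601 = 30 past the efficient level; on those units the gap between marginal cost and willingness to pay runs from 0 up to 11.
DWL = ½ × 11 × 30 = 165.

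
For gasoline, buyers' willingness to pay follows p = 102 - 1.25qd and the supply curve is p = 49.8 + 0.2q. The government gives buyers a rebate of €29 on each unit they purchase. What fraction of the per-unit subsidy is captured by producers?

Pre-subsidy: 102 - 1.25q = 49.8 + 0.2q gives q* = 36 and p* = 57.
With the rebate, buyers effectively pay pb = ps − 29, where ps is the price sellers receive.
On the curves, pb = 102 - 1.25q and ps = 49.8 + 0.2q; the wedge ps − pb = 29 gives 49.8 + 0.2q − (102 - 1.25q) = 29, so q' = 56.
Then pb = 102 − 1.25·56 = 32 and ps = 49.8 + 0.2·56 = 61.
Buyers' price falls by p* − pb = 57 − 32 = 25; sellers' price rises by ps − p* = 61 − 57 = 4.
So producers capture 4/29 = 4/29 of each unit of subsidy.

Producer share = 4/29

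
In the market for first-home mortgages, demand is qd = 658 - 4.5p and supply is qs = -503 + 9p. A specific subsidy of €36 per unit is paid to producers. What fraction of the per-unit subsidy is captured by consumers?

Pre-subsidy: 658 - 4.5p = -503 + 9p gives p* = 86, q* = 271.
With the subsidy, sellers receive ps = pb + 36 for each unit, where pb is the price buyers pay.
Supply in terms of pb becomes qs = -503 + 9(pb + 36) = -179 + 9pb. Setting this equal to demand: 658 - 4.5pb = -179 + 9pb, so pb = 62.
Sellers receive ps = 62 + 36 = 98; q' = 658 − 4.5·62 = 379.
Buyers' price falls by p* − pb = 86 − 62 = 24; sellers' price rises by ps − p* = 98 − 86 = 12.
So consumers capture 24/36 = 2/3 of each unit of subsidy.

Consumer share = 2/3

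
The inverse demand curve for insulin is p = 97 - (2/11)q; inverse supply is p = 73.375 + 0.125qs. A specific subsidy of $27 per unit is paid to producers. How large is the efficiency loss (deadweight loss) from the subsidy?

Deadweight loss = $1188

Pre-subsidy: 97 - (2/11)q = 73.375 + 0.125q gives q* = 77 and p* = 83.
With the subsidy, sellers receive ps = pb + 27 for each unit, where pb is the price buyers pay.
On the curves, pb = 97 - (2/11)q and ps = 73.375 + 0.125q; the wedge ps − pb = 27 gives 73.375 + 0.125q − (97 - (2/11)q) = 27, so q' = 165.
Then pb = 97 − (2/11)·165 = 67 and ps = 73.375 + 0.125·165 = 94.
The subsidy expands output by 165 − 77 = 88 past the efficient level; on those units the gap between marginal cost and willingness to pay runs from 0 up to 27.
DWL = ½ × 27 × 88 = 1188.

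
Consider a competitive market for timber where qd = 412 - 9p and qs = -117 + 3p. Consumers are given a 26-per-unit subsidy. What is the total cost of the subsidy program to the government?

Pre-subsidy: 412 - 9p = -117 + 3p gives p* = 529/12, q* = 15.25.
With the rebate, buyers effectively pay pb = ps − 26, where ps is the price sellers receive.
Demand in terms of ps becomes qd = 412 − 9(ps − 26) = 646 - 9ps. Setting this equal to supply: 646 - 9ps = -117 + 3ps, so ps = 763/12.
Buyers pay pb = 763/12 − 26 = 451/12; q' = -117 + 3·(763/12) = 73.75.
Government outlay = subsidy × quantity = 26 × 73.75 = 1917.5.

Government cost = 1917.5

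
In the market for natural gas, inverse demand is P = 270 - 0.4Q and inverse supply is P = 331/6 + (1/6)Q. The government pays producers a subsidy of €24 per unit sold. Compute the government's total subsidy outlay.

Government cost = 171960/17

Pre-subsidy: 270 - 0.4Q = 331/6 + (1/6)Q gives Q* = 6445/17 and P* = 2012/17.
With the subsidy, sellers receive Ps = Pb + 24 for each unit, where Pb is the price buyers pay.
On the curves, Pb = 270 - 0.4Q and Ps = 331/6 + (1/6)Q; the wedge Ps − Pb = 24 gives 331/6 + (1/6)Q − (270 - 0.4Q) = 24, so Q' = 7165/17.
Then Pb = 270 − 0.4·(7165/17) = 1724/17 and Ps = 331/6 + (1/6)·(7165/17) = 2132/17.
Government outlay = subsidy × quantity = 24 × 7165/17 = 171960/17.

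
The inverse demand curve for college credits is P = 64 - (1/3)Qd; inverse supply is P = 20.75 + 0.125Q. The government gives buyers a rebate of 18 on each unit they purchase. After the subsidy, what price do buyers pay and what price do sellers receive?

Pre-subsidy: 64 - (1/3)Q = 20.75 + 0.125Q gives Q* = 1038/11 and P* = 358/11.
With the rebate, buyers effectively pay Pb = Ps − 18, where Ps is the price sellers receive.
On the curves, Pb = 64 - (1/3)Q and Ps = 20.75 + 0.125Q; the wedge Ps − Pb = 18 gives 20.75 + 0.125Q − (64 - (1/3)Q) = 18, so Q' = 1470/11.
Then Pb = 64 − (1/3)·(1470/11) = 214/11 and Ps = 20.75 + 0.125·(1470/11) = 412/11.

Buyers pay 214/11; sellers receive 412/11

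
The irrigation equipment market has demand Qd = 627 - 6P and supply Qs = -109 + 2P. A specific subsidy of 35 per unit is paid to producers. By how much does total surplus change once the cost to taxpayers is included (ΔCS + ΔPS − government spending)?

Pre-subsidy: 627 - 6P = -109 + 2P gives P* = 92, Q* = 75.
With the subsidy, sellers receive Ps = Pb + 35 for each unit, where Pb is the price buyers pay.
Supply in terms of Pb becomes Qs = -109 + 2(Pb + 35) = -39 + 2Pb. Setting this equal to demand: 627 - 6Pb = -39 + 2Pb, so Pb = 83.25.
Sellers receive Ps = 83.25 + 35 = 118.25; Q' = 627 − 6·83.25 = 127.5.
ΔCS = ½(75 + 127.5)(92 − 83.25) = 885.9375; ΔPS = ½(75 + 127.5)(118.25 − 92) = 2657.8125.
Government spending = 35 × 127.5 = 4462.5.
Net change = 885.9375 + 2657.8125 − 4462.5 = -918.75. The loss equals the DWL triangle ½·35·52.5.

Net change in total surplus = -918.75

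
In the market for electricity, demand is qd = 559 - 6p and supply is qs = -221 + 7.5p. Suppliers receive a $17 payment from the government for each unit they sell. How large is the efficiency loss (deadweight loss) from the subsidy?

Pre-subsidy: 559 - 6p = -221 + 7.5p gives p* = 520/9, q* = 637/3.
With the subsidy, sellers receive ps = pb + 17 for each unit, where pb is the price buyers pay.
Supply in terms of pb becomes qs = -221 + 7.5(pb + 17) = -93.5 + 7.5pb. Setting this equal to demand: 559 - 6pb = -93.5 + 7.5pb, so pb = 145/3.
Sellers receive ps = 145/3 + 17 = 196/3; q' = 559 − 6·(145/3) = 269.
The subsidy expands output by 269 − 637/3 = 170/3 past the efficient level; on those units the gap between marginal cost and willingness to pay runs from 0 up to 17.
DWL = ½ × 17 × 170/3 = 1445/3.

Deadweight loss = 1445/3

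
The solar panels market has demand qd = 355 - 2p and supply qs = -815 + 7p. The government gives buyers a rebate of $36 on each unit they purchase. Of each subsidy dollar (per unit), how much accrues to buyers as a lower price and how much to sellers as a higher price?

Pre-subsidy: 355 - 2p = -815 + 7p gives p* = 130, q* = 95.
With the rebate, buyers effectively pay pb = ps − 36, where ps is the price sellers receive.
Demand in terms of ps becomes qd = 355 − 2(ps − 36) = 427 - 2ps. Setting this equal to supply: 427 - 2ps = -815 + 7ps, so ps = 138.
Buyers pay pb = 138 − 36 = 102; q' = -815 + 7·138 = 151.
Buyers' price falls by p* − pb = 130 − 102 = 28; sellers' price rises by ps − p* = 138 − 130 = 8.

Buyers gain $28 per unit; sellers gain $8 per unit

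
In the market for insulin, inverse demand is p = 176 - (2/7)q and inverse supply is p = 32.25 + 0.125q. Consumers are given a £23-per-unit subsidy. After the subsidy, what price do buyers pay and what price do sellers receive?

Buyers pay £60; sellers receive £83

Pre-subsidy: 176 - (2/7)q = 32.25 + 0.125q gives q* = 350 and p* = 76.
With the rebate, buyers effectively pay pb = ps − 23, where ps is the price sellers receive.
On the curves, pb = 176 - (2/7)q and ps = 32.25 + 0.125q; the wedge ps − pb = 23 gives 32.25 + 0.125q − (176 - (2/7)q) = 23, so q' = 406.
Then pb = 176 − (2/7)·406 = 60 and ps = 32.25 + 0.125·406 = 83.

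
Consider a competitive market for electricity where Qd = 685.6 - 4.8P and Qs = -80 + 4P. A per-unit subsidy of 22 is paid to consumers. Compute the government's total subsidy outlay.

Government cost = 6952

Pre-subsidy: 685.6 - 4.8P = -80 + 4P gives P* = 87, Q* = 268.
With the rebate, buyers effectively pay Pb = Ps − 22, where Ps is the price sellers receive.
Demand in terms of Ps becomes Qd = 685.6 − 4.8(Ps − 22) = 791.2 - 4.8Ps. Setting this equal to supply: 791.2 - 4.8Ps = -80 + 4Ps, so Ps = 99.
Buyers pay Pb = 99 − 22 = 77; Q' = -80 + 4·99 = 316.
Government outlay = subsidy × quantity = 22 × 316 = 6952.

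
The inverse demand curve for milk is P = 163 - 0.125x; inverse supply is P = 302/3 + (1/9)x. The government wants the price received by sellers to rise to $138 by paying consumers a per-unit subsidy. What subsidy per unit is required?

Required subsidy s = $17 per unit

At a seller price of 138, quantity supplied is -906 + 9·138 = 336.
Buyers absorb 336 only when they pay Pb = 163 − 0.125·336 = 121.
s = Ps − Pb = 138 − 121 = 17.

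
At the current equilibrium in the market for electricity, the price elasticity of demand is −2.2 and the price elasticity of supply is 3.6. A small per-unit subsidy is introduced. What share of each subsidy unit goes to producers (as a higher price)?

For a small subsidy around the equilibrium, the benefit split depends on the relative slopes, which at a point are proportional to the elasticities.
Buyer share = εs/(εs + |εd|) = 3.6/(3.6 + 2.2) = 18/29; seller share = |εd|/(εs + |εd|) = 11/29.
So producers capture 11/29 of the subsidy.

Producer share = 11/29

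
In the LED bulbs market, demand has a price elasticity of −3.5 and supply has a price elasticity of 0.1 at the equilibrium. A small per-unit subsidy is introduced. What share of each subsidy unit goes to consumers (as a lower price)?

Consumer share = 1/36

For a small subsidy around the equilibrium, the benefit split depends on the relative slopes, which at a point are proportional to the elasticities.
Buyer share = εs/(εs + |εd|) = 0.1/(0.1 + 3.5) = 1/36; seller share = |εd|/(εs + |εd|) = 35/36.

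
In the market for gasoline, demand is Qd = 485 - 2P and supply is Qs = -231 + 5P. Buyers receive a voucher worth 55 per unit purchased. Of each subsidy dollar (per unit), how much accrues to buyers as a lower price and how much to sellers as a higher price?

Pre-subsidy: 485 - 2P = -231 + 5P gives P* = 716/7, Q* = 1963/7.
With the rebate, buyers effectively pay Pb = Ps − 55, where Ps is the price sellers receive.
Demand in terms of Ps becomes Qd = 485 − 2(Ps − 55) = 595 - 2Ps. Setting this equal to supply: 595 - 2Ps = -231 + 5Ps, so Ps = 118.
Buyers pay Pb = 118 − 55 = 63; Q' = -231 + 5·118 = 359.
Buyers' price falls by P* − Pb = 716/7 − 63 = 275/7; sellers' price rises by Ps − P* = 118 − 716/7 = 110/7.

Buyers gain 275/7 per unit; sellers gain 110/7 per unit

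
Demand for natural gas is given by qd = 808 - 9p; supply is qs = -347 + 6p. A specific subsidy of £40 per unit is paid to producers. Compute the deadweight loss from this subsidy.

Deadweight loss = £2880

Pre-subsidy: 808 - 9p = -347 + 6p gives p* = 77, q* = 115.
With the subsidy, sellers receive ps = pb + 40 for each unit, where pb is the price buyers pay.
Supply in terms of pb becomes qs = -347 + 6(pb + 40) = -107 + 6pb. Setting this equal to demand: 808 - 9pb = -107 + 6pb, so pb = 61.
Sellers receive ps = 61 + 40 = 101; q' = 808 − 9·61 = 259.
The subsidy expands output by 259 − 115 = 144 past the efficient level; on those units the gap between marginal cost and willingness to pay runs from 0 up to 40.
DWL = ½ × 40 × 144 = 2880.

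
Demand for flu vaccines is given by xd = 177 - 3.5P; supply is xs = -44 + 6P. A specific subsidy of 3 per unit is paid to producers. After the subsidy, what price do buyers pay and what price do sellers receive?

Buyers pay 406/19; sellers receive 463/19

Pre-subsidy: 177 - 3.5P = -44 + 6P gives P* = 442/19, x* = 1816/19.
With the subsidy, sellers receive Ps = Pb + 3 for each unit, where Pb is the price buyers pay.
Supply in terms of Pb becomes xs = -44 + 6(Pb + 3) = -26 + 6Pb. Setting this equal to demand: 177 - 3.5Pb = -26 + 6Pb, so Pb = 406/19.
Sellers receive Ps = 406/19 + 3 = 463/19; x' = 177 − 3.5·(406/19) = 1942/19.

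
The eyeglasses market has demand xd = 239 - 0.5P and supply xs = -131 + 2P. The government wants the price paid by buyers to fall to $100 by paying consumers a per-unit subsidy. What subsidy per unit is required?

Required subsidy s = $60 per unit

At a buyer price of 100, quantity demanded is 239 − 0.5·100 = 189.
Sellers supply 189 only when they receive Ps with -131 + 2·Ps = 189, i.e. Ps = 160.
s = Ps − Pb = 160 − 100 = 60.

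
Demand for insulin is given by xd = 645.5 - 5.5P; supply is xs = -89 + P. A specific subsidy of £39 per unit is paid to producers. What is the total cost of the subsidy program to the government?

Pre-subsidy: 645.5 - 5.5P = -89 + P gives P* = 113, x* = 24.
With the subsidy, sellers receive Ps = Pb + 39 for each unit, where Pb is the price buyers pay.
Supply in terms of Pb becomes xs = -89 + 1(Pb + 39) = -50 + Pb. Setting this equal to demand: 645.5 - 5.5Pb = -50 + Pb, so Pb = 107.
Sellers receive Ps = 107 + 39 = 146; x' = 645.5 − 5.5·107 = 57.
Government outlay = subsidy × quantity = 39 × 57 = 2223.

Government cost = £2223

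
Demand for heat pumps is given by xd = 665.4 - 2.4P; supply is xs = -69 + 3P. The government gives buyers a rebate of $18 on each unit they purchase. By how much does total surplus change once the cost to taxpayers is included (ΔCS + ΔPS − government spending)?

Net change in total surplus = -$216

Pre-subsidy: 665.4 - 2.4P = -69 + 3P gives P* = 136, x* = 339.
With the rebate, buyers effectively pay Pb = Ps − 18, where Ps is the price sellers receive.
Demand in terms of Ps becomes xd = 665.4 − 2.4(Ps − 18) = 708.6 - 2.4Ps. Setting this equal to supply: 708.6 - 2.4Ps = -69 + 3Ps, so Ps = 144.
Buyers pay Pb = 144 − 18 = 126; x' = -69 + 3·144 = 363.
ΔCS = ½(339 + 363)(136 − 126) = 3510; ΔPS = ½(339 + 363)(144 − 136) = 2808.
Government spending = 18 × 363 = 6534.
Net change = 3510 + 2808 − 6534 = -216. The loss equals the DWL triangle ½·18·24.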